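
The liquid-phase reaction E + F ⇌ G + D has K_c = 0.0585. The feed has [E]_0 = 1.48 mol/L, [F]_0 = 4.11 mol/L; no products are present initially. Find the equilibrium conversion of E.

Let X = conversion of E; extent ξ = 1.48·X mol/L.
Concentrations: [E] = 1.48 − 1.48X; [F] = 4.11 − 1.48X; [G] = 1.48X; [D] = 1.48X.
K_c = [G] [D] / ([E] [F]).
Equating to 0.0585: the physical root is X = 0.314.

X = 0.314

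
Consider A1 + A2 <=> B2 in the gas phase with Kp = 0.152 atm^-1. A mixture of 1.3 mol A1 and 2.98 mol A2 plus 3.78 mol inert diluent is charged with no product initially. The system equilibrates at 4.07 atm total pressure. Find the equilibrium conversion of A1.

Let X = conversion of A1 (basis 1.3 mol A1); extent of reaction ξ = 1.3X.
Mole table: n_A1 = 1.3 − 1.3X; n_A2 = 2.98 − 1.3X; n_B2 = 1.3X; n_I = 3.78 (inert).
Total moles n_T = 8.06 − 1.3X.
With p_i = (n_i/n_T)P, Kp = p_B2 / (p_A1 p_A2).
Equating to 0.152 atm^-1 and solving on 0 < X < 1: X = 0.178.

X = 0.178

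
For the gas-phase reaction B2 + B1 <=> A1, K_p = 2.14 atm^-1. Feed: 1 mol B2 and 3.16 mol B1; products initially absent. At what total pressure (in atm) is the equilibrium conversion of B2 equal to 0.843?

Take 1 mol B2 as basis and let X be its fractional conversion, so ξ = X.
Moles: n_B2 = 1 − X; n_B1 = 3.16 − X; n_A1 = X.
Total moles n_T = 4.16 − X.
K_p = p_A1 / (p_B2 p_B1) with p_i = (n_i/n_T)·P.
At X = 0.843: the mole-fraction product g(X) = Π y_i^ν_i = 7.687. Since K_p = g(X)·P^{-1}, P = (g/K_p)^(1/1) = (7.687/2.14)^(1/1) = 3.59 atm.

P = 3.59 atm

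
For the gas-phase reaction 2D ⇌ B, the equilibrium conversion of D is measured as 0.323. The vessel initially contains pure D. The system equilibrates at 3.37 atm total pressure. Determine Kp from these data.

Take 1 mol D as basis and let X be its fractional conversion, so ξ = 0.5X.
Mole table: n_D = 1 − X; n_B = 0.5X.
Summing: n_T = 1 − 0.5X.
At X = 0.323: n_D = 0.677, n_B = 0.162, n_T = 0.839.
p_i = (n_i/n_T)·P. Kp = p_B / (p_D^2) = 0.0877 atm^-1.

Kp = 0.0877 atm^-1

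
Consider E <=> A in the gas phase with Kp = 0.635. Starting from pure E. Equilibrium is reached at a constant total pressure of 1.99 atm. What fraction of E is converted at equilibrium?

Let X = conversion of E (basis 1 mol E); extent of reaction ξ = X.
Species balance: n_E = 1 − X; n_A = X.
Total moles n_T = 1 (Δν = 0, constant).
Mole fractions y_i = n_i/n_T; Kp = p_A / (p_E) with p_i = y_i·P.
Substituting and setting equal to 0.635 gives a polynomial in X; the root in (0,1) is X = 0.388.

X = 0.388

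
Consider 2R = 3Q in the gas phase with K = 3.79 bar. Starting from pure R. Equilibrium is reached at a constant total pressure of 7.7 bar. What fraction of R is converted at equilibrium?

Take 1 mol R as basis and let X be its fractional conversion, so ξ = 0.5X.
Species balance: n_R = 1 − X; n_Q = 1.5X.
Total moles n_T = 1 + 0.5X.
Mole fractions y_i = n_i/n_T; K = p_Q^3 / (p_R^2) with p_i = y_i·P.
Equating to 3.79 bar and solving on 0 < X < 1: X = 0.398.

X = 0.398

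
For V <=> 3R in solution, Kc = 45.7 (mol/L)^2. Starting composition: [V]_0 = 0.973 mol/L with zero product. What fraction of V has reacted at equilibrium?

X = 0.757

Let X = conversion of V; extent ξ = 0.973·X mol/L.
Concentrations: [V] = 0.973 − 0.973X; [R] = 2.92X.
Kc = [R]^3 / ([V]).
This equals 45.7 at X = 0.757 (the root in 0 < X < 1).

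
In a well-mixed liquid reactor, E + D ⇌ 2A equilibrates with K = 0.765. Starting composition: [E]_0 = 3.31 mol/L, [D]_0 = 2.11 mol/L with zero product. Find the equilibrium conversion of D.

Let X = conversion of D; extent ξ = 2.11·X mol/L.
Concentrations: [E] = 3.31 − 2.11X; [D] = 2.11 − 2.11X; [A] = 4.22X.
K = [A]^2 / ([E] [D]).
Solving K = 0.765 for X ∈ (0,1): X = 0.377.

X = 0.377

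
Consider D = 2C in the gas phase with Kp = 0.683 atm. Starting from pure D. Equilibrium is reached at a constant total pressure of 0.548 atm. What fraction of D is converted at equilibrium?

Let X = conversion of D (basis 1 mol D); extent of reaction ξ = X.
Moles: n_D = 1 − X; n_C = 2X.
Summing: n_T = 1 + X.
With p_i = (n_i/n_T)P, Kp = p_C^2 / (p_D).
Equating to 0.683 atm and solving on 0 < X < 1: X = 0.487.

X = 0.487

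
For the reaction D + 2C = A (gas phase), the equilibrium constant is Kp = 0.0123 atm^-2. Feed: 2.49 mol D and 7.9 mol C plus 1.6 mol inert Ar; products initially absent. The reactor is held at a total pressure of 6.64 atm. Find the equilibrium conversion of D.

X = 0.178

Basis: 2.49 mol D initially; let X = conversion of D. Extent ξ = 2.49X.
Species balance: n_D = 2.49 − 2.49X; n_C = 7.9 − 4.98X; n_A = 2.49X; n_I = 1.6 (inert).
Total moles n_T = 12 − 4.98X.
y_i = n_i/n_T, p_i = y_i·P. Kp = p_A / (p_D p_C^2).
Setting this equal to 0.0123 atm^-2 and taking the physical root (0 < X < 1) gives X = 0.178.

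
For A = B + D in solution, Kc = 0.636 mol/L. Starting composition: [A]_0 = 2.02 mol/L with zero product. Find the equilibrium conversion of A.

Let X = conversion of A; extent ξ = 2.02·X mol/L.
Concentrations: [A] = 2.02 − 2.02X; [B] = 2.02X; [D] = 2.02X.
Kc = [B] [D] / ([A]).
Equating to 0.636 mol/L: the physical root is X = 0.425.

X = 0.425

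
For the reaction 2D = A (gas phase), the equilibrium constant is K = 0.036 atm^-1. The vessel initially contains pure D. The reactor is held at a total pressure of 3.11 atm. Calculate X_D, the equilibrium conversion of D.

X = 0.169

Basis: 1 mol D initially; let X = conversion of D. Extent ξ = 0.5X.
Mole table: n_D = 1 − X; n_A = 0.5X.
n_T = Σnᵢ = 1 − 0.5X.
Mole fractions y_i = n_i/n_T; K = p_A / (p_D^2) with p_i = y_i·P.
Setting this equal to 0.036 atm^-1 and taking the physical root (0 < X < 1) gives X = 0.169.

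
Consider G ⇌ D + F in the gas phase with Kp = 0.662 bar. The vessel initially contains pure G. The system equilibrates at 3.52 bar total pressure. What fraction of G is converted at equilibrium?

Let X = conversion of G (basis 1 mol G); extent of reaction ξ = X.
Species balance: n_G = 1 − X; n_D = X; n_F = X.
Summing: n_T = 1 + X.
Mole fractions y_i = n_i/n_T; Kp = p_D p_F / (p_G) with p_i = y_i·P.
Substituting and setting equal to 0.662 bar gives a polynomial in X; the root in (0,1) is X = 0.398.

X = 0.398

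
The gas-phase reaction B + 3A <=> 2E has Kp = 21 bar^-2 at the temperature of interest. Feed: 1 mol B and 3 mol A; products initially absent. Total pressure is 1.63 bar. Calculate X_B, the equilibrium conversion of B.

X = 0.694

Basis: 1 mol B initially; let X = conversion of B. Extent ξ = X.
Mole table: n_B = 1 − X; n_A = 3 − 3X; n_E = 2X.
n_T = Σnᵢ = 4 − 2X.
With p_i = (n_i/n_T)P, Kp = p_E^2 / (p_B p_A^3).
Setting this equal to 21 bar^-2 and taking the physical root (0 < X < 1) gives X = 0.694.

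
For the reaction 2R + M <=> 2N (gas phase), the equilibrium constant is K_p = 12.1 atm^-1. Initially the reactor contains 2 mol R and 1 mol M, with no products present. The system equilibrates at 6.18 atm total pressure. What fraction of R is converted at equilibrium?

Take 2 mol R as basis and let X be its fractional conversion, so ξ = X.
Moles: n_R = 2 − 2X; n_M = 1 − X; n_N = 2X.
Summing: n_T = 3 − X.
Mole fractions y_i = n_i/n_T; K_p = p_N^2 / (p_R^2 p_M) with p_i = y_i·P.
Substituting and setting equal to 12.1 atm^-1 gives a polynomial in X; the root in (0,1) is X = 0.744.

X = 0.744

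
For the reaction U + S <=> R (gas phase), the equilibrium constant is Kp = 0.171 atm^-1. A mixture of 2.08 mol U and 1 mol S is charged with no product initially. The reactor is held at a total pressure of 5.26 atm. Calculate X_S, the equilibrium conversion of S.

Take 1 mol S as basis and let X be its fractional conversion, so ξ = X.
Species balance: n_U = 2.08 − X; n_S = 1 − X; n_R = X.
Total moles n_T = 3.08 − X.
Mole fractions y_i = n_i/n_T; Kp = p_R / (p_U p_S) with p_i = y_i·P.
This yields a degree-2 equation in X; solving on (0,1), X = 0.362.

X = 0.362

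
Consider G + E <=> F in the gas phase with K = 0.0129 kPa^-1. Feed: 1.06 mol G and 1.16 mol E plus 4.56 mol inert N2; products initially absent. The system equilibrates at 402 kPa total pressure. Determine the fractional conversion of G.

X = 0.381

Take 1.06 mol G as basis and let X be its fractional conversion, so ξ = 1.06X.
Species balance: n_G = 1.06 − 1.06X; n_E = 1.16 − 1.06X; n_F = 1.06X; n_I = 4.56 (inert).
Total moles n_T = 6.78 − 1.06X.
With p_i = (n_i/n_T)P, K = p_F / (p_G p_E).
This yields a degree-2 equation in X; solving on (0,1), X = 0.381.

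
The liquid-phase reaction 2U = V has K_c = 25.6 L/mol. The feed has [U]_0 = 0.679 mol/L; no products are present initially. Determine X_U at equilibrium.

X = 0.844

Let X = conversion of U; extent ξ = 0.679X/2 mol/L.
Concentrations: [U] = 0.679 − 0.679X; [V] = 0.34X.
K_c = [V] / ([U]^2).
This equals 25.6 at X = 0.844 (the root in 0 < X < 1).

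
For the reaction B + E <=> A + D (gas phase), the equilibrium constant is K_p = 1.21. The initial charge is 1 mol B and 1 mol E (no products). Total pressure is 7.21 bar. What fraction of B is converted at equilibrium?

Let X = conversion of B (basis 1 mol B); extent of reaction ξ = X.
Moles: n_B = 1 − X; n_E = 1 − X; n_A = X; n_D = X.
Since Δν = 0, n_T = 2 throughout.
y_i = n_i/n_T, p_i = y_i·P. K_p = p_A p_D / (p_B p_E).
Equating to 1.21 and solving on 0 < X < 1: X = 0.524.

X = 0.524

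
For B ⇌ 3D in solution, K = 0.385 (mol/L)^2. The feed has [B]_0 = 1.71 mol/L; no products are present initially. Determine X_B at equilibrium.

Let X = conversion of B; extent ξ = 1.71·X mol/L.
Concentrations: [B] = 1.71 − 1.71X; [D] = 5.13X.
K = [D]^3 / ([B]).
Setting equal to 0.385 and solving for X on (0,1) gives X = 0.160.

X = 0.160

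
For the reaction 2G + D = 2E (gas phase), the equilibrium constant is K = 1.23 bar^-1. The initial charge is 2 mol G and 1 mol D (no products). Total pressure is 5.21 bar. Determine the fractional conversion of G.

Basis: 2 mol G initially; let X = conversion of G. Extent ξ = X.
Moles: n_G = 2 − 2X; n_D = 1 − X; n_E = 2X.
Summing: n_T = 3 − X.
With p_i = (n_i/n_T)P, K = p_E^2 / (p_G^2 p_D).
This yields a degree-3 equation in X; solving on (0,1), X = 0.526.

X = 0.526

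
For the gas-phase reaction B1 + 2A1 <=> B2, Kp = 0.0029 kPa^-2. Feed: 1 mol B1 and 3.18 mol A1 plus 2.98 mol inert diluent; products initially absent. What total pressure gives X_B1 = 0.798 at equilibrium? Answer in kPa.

Let X = conversion of B1 (basis 1 mol B1); extent of reaction ξ = X.
Mole table: n_B1 = 1 − X; n_A1 = 3.18 − 2X; n_B2 = X; n_I = 2.98 (inert).
n_T = Σnᵢ = 7.16 − 2X.
Kp = p_B2 / (p_B1 p_A1^2) with p_i = (n_i/n_T)·P.
At X = 0.798: the mole-fraction product g(X) = Π y_i^ν_i = 48.74. Since Kp = g(X)·P^{-2}, P = (g/Kp)^(1/2) = (48.74/0.0029)^(1/2) = 130 kPa.

P = 130 kPa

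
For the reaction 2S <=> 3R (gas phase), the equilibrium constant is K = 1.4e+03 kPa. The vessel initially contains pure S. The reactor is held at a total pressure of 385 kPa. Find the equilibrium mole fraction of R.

Take 1 mol S as basis and let X be its fractional conversion, so ξ = 0.5X.
At extent ξ: n_S = 1 − X; n_R = 1.5X.
Total moles n_T = 1 + 0.5X.
Mole fractions y_i = n_i/n_T; K = p_R^3 / (p_S^2) with p_i = y_i·P.
Setting this equal to 1.4e+03 kPa and taking the physical root (0 < X < 1) gives X = 0.604.
Then n_R = 0.906, n_T = 1.3, so y_R = 0.696.

y_R = 0.696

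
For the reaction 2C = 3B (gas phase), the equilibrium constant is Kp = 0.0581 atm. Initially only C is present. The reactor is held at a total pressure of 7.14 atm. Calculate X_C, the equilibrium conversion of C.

X = 0.125

Let X = conversion of C (basis 1 mol C); extent of reaction ξ = 0.5X.
Moles: n_C = 1 − X; n_B = 1.5X.
n_T = Σnᵢ = 1 + 0.5X.
Mole fractions y_i = n_i/n_T; Kp = p_B^3 / (p_C^2) with p_i = y_i·P.
This yields a degree-3 equation in X; solving on (0,1), X = 0.125.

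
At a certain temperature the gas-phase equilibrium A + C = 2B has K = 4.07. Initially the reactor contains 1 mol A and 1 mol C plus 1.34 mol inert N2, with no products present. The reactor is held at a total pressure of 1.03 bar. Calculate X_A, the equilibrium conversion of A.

Basis: 1 mol A initially; let X = conversion of A. Extent ξ = X.
Species balance: n_A = 1 − X; n_C = 1 − X; n_B = 2X; n_I = 1.34 (inert).
Since Δν = 0, n_T = 3.34 throughout.
With p_i = (n_i/n_T)P, K = p_B^2 / (p_A p_C).
Equating to 4.07 and solving on 0 < X < 1: X = 0.502.

X = 0.502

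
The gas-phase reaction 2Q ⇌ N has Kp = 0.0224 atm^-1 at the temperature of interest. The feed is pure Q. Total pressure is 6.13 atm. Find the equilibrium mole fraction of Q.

Basis: 1 mol Q initially; let X = conversion of Q. Extent ξ = 0.5X.
Mole table: n_Q = 1 − X; n_N = 0.5X.
n_T = Σnᵢ = 1 − 0.5X.
Mole fractions y_i = n_i/n_T; Kp = p_N / (p_Q^2) with p_i = y_i·P.
Substituting and setting equal to 0.0224 atm^-1 gives a polynomial in X; the root in (0,1) is X = 0.197.
Then n_Q = 0.803, n_T = 0.902, so y_Q = 0.891.

y_Q = 0.891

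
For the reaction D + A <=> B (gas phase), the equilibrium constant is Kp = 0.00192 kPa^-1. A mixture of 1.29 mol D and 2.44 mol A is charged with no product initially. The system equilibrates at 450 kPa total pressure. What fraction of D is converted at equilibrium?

Take 1.29 mol D as basis and let X be its fractional conversion, so ξ = 1.29X.
At extent ξ: n_D = 1.29 − 1.29X; n_A = 2.44 − 1.29X; n_B = 1.29X.
Summing: n_T = 3.73 − 1.29X.
y_i = n_i/n_T, p_i = y_i·P. Kp = p_B / (p_D p_A).
This yields a degree-2 equation in X; solving on (0,1), X = 0.344.

X = 0.344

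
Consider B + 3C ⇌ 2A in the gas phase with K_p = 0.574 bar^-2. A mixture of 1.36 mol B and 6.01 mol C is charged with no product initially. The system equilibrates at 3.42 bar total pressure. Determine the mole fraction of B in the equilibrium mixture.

y_B = 0.080

Basis: 1.36 mol B initially; let X = conversion of B. Extent ξ = 1.36X.
At extent ξ: n_B = 1.36 − 1.36X; n_C = 6.01 − 4.08X; n_A = 2.72X.
n_T = Σnᵢ = 7.37 − 2.72X.
With p_i = (n_i/n_T)P, K_p = p_A^2 / (p_B p_C^3).
Equating to 0.574 bar^-2 and solving on 0 < X < 1: X = 0.674.
Then n_B = 0.443, n_T = 5.54, so y_B = 0.080.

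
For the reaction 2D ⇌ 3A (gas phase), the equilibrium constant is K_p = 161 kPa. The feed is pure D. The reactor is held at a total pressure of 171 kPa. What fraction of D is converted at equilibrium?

Let X = conversion of D (basis 1 mol D); extent of reaction ξ = 0.5X.
At extent ξ: n_D = 1 − X; n_A = 1.5X.
n_T = Σnᵢ = 1 + 0.5X.
y_i = n_i/n_T, p_i = y_i·P. K_p = p_A^3 / (p_D^2).
Equating to 161 kPa and solving on 0 < X < 1: X = 0.463.

X = 0.463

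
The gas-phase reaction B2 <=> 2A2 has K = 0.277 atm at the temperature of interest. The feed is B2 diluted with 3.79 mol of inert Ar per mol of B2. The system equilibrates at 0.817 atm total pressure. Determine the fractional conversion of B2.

Basis: 1 mol B2 initially; let X = conversion of B2. Extent ξ = X.
Moles: n_B2 = 1 − X; n_A2 = 2X; n_I = 3.79 (inert).
Summing: n_T = 4.79 + X.
Mole fractions y_i = n_i/n_T; K = p_A2^2 / (p_B2) with p_i = y_i·P.
Substituting and setting equal to 0.277 atm gives a polynomial in X; the root in (0,1) is X = 0.481.

X = 0.481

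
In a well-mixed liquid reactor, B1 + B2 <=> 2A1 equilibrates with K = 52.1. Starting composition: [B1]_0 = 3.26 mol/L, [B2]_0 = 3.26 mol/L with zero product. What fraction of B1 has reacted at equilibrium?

X = 0.783

Let X = conversion of B1; extent ξ = 3.26·X mol/L.
Concentrations: [B1] = 3.26 − 3.26X; [B2] = 3.26 − 3.26X; [A1] = 6.52X.
K = [A1]^2 / ([B1] [B2]).
Equating to 52.1: the physical root is X = 0.783.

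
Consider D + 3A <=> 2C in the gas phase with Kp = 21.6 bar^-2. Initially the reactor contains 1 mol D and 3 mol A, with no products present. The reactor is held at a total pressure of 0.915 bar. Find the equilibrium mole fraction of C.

y_C = 0.437

Basis: 1 mol D initially; let X = conversion of D. Extent ξ = X.
Species balance: n_D = 1 − X; n_A = 3 − 3X; n_C = 2X.
n_T = Σnᵢ = 4 − 2X.
With p_i = (n_i/n_T)P, Kp = p_C^2 / (p_D p_A^3).
Equating to 21.6 bar^-2 and solving on 0 < X < 1: X = 0.608.
Then n_C = 1.22, n_T = 2.78, so y_C = 0.437.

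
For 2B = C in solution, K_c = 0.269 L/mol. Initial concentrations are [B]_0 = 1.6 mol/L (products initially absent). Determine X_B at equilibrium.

X = 0.356

Let X = conversion of B; extent ξ = 1.6X/2 mol/L.
Concentrations: [B] = 1.6 − 1.6X; [C] = 0.8X.
K_c = [C] / ([B]^2).
Setting equal to 0.269 and solving for X on (0,1) gives X = 0.356.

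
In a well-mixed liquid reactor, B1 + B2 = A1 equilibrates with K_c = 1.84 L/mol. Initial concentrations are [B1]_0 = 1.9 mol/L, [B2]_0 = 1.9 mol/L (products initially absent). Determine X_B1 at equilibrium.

Let X = conversion of B1; extent ξ = 1.9·X mol/L.
Concentrations: [B1] = 1.9 − 1.9X; [B2] = 1.9 − 1.9X; [A1] = 1.9X.
K_c = [A1] / ([B1] [B2]).
Equating to 1.84 L/mol: the physical root is X = 0.589.

X = 0.589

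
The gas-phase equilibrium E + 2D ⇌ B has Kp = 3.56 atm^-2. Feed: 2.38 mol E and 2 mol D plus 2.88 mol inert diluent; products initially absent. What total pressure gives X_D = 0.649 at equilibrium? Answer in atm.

Let X = conversion of D (basis 2 mol D); extent of reaction ξ = X.
Species balance: n_E = 2.38 − X; n_D = 2 − 2X; n_B = X; n_I = 2.88 (inert).
Total moles n_T = 7.26 − 2X.
Kp = p_B / (p_E p_D^2) with p_i = (n_i/n_T)·P.
At X = 0.649: the mole-fraction product g(X) = Π y_i^ν_i = 27.04. Since Kp = g(X)·P^{-2}, P = (g/Kp)^(1/2) = (27.04/3.56)^(1/2) = 2.76 atm.

P = 2.76 atm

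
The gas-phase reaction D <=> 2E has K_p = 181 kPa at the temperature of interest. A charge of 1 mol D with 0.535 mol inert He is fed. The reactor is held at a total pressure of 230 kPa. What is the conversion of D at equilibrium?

Basis: 1 mol D initially; let X = conversion of D. Extent ξ = X.
Moles: n_D = 1 − X; n_E = 2X; n_I = 0.535 (inert).
Summing: n_T = 1.54 + X.
y_i = n_i/n_T, p_i = y_i·P. K_p = p_E^2 / (p_D).
Substituting and setting equal to 181 kPa gives a polynomial in X; the root in (0,1) is X = 0.460.

X = 0.460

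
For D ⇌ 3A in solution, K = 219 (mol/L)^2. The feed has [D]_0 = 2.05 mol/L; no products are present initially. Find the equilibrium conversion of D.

X = 0.767

Let X = conversion of D; extent ξ = 2.05·X mol/L.
Concentrations: [D] = 2.05 − 2.05X; [A] = 6.15X.
K = [A]^3 / ([D]).
Equating to 219 (mol/L)^2: the physical root is X = 0.767.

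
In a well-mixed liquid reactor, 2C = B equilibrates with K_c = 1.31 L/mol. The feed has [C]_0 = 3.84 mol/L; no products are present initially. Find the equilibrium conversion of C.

Let X = conversion of C; extent ξ = 3.84X/2 mol/L.
Concentrations: [C] = 3.84 − 3.84X; [B] = 1.92X.
K_c = [B] / ([C]^2).
This equals 1.31 at X = 0.731 (the root in 0 < X < 1).

X = 0.731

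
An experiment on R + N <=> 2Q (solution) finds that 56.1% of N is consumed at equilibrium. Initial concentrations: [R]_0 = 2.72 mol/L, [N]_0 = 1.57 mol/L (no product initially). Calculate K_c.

K_c = 2.45

Let X = conversion of N.
Concentrations: [R] = 2.72 − 1.57X; [N] = 1.57 − 1.57X; [Q] = 3.14X.
At X = 0.561: [R] = 1.84, [N] = 0.689, [Q] = 1.76.
K_c = [Q]^2 / ([R] [N]) = 2.45.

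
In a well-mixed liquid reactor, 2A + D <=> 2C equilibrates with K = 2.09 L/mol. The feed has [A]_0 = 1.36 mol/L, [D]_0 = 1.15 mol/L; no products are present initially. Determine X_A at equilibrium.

Let X = conversion of A; extent ξ = 1.36X/2 mol/L.
Concentrations: [A] = 1.36 − 1.36X; [D] = 1.15 − 0.68X; [C] = 1.36X.
K = [C]^2 / ([A]^2 [D]).
Setting equal to 2.09 and solving for X on (0,1) gives X = 0.559.

X = 0.559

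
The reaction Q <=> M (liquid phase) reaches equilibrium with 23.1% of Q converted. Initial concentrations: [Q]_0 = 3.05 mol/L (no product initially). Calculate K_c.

Let X = conversion of Q.
Concentrations: [Q] = 3.05 − 3.05X; [M] = 3.05X.
At X = 0.231: [Q] = 2.35, [M] = 0.705.
K_c = [M] / ([Q]) = 0.3.

K_c = 0.3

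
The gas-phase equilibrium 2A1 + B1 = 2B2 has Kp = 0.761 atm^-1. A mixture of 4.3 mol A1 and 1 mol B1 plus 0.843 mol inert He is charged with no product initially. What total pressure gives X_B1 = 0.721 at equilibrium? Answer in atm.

P = 6.5 atm

Let X = conversion of B1 (basis 1 mol B1); extent of reaction ξ = X.
At extent ξ: n_A1 = 4.3 − 2X; n_B1 = 1 − X; n_B2 = 2X; n_I = 0.843 (inert).
n_T = Σnᵢ = 6.14 − X.
Kp = p_B2^2 / (p_A1^2 p_B1) with p_i = (n_i/n_T)·P.
At X = 0.721: the mole-fraction product g(X) = Π y_i^ν_i = 4.947. Since Kp = g(X)·P^{-1}, P = (g/Kp)^(1/1) = (4.947/0.761)^(1/1) = 6.5 atm.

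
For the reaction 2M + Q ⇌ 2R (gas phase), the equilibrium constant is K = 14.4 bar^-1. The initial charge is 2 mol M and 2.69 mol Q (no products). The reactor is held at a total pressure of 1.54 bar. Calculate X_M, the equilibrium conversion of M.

Basis: 2 mol M initially; let X = conversion of M. Extent ξ = X.
Moles: n_M = 2 − 2X; n_Q = 2.69 − X; n_R = 2X.
Summing: n_T = 4.69 − X.
Mole fractions y_i = n_i/n_T; K = p_R^2 / (p_M^2 p_Q) with p_i = y_i·P.
This yields a degree-3 equation in X; solving on (0,1), X = 0.767.

X = 0.767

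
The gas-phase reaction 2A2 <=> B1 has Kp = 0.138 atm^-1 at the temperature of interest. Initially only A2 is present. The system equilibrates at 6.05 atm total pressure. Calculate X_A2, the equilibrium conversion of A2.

Take 1 mol A2 as basis and let X be its fractional conversion, so ξ = 0.5X.
Moles: n_A2 = 1 − X; n_B1 = 0.5X.
Summing: n_T = 1 − 0.5X.
Mole fractions y_i = n_i/n_T; Kp = p_B1 / (p_A2^2) with p_i = y_i·P.
Equating to 0.138 atm^-1 and solving on 0 < X < 1: X = 0.520.

X = 0.520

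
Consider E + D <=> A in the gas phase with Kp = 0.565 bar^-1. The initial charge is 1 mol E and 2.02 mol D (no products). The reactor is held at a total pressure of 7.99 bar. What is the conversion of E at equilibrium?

X = 0.719

Basis: 1 mol E initially; let X = conversion of E. Extent ξ = X.
Species balance: n_E = 1 − X; n_D = 2.02 − X; n_A = X.
n_T = Σnᵢ = 3.02 − X.
y_i = n_i/n_T, p_i = y_i·P. Kp = p_A / (p_E p_D).
Setting this equal to 0.565 bar^-1 and taking the physical root (0 < X < 1) gives X = 0.719.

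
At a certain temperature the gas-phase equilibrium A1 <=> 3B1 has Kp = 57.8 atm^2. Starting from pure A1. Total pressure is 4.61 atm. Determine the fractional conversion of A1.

X = 0.582

Basis: 1 mol A1 initially; let X = conversion of A1. Extent ξ = X.
Moles: n_A1 = 1 − X; n_B1 = 3X.
Summing: n_T = 1 + 2X.
With p_i = (n_i/n_T)P, Kp = p_B1^3 / (p_A1).
Setting this equal to 57.8 atm^2 and taking the physical root (0 < X < 1) gives X = 0.582.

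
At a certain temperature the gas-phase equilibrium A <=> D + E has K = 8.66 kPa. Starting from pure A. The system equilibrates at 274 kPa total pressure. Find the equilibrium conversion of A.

Take 1 mol A as basis and let X be its fractional conversion, so ξ = X.
Moles: n_A = 1 − X; n_D = X; n_E = X.
Total moles n_T = 1 + X.
y_i = n_i/n_T, p_i = y_i·P. K = p_D p_E / (p_A).
This yields a degree-2 equation in X; solving on (0,1), X = 0.175.

X = 0.175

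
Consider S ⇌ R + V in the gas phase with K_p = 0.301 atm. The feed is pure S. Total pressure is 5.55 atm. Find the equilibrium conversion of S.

Take 1 mol S as basis and let X be its fractional conversion, so ξ = X.
Moles: n_S = 1 − X; n_R = X; n_V = X.
Summing: n_T = 1 + X.
Mole fractions y_i = n_i/n_T; K_p = p_R p_V / (p_S) with p_i = y_i·P.
Substituting and setting equal to 0.301 atm gives a polynomial in X; the root in (0,1) is X = 0.227.

X = 0.227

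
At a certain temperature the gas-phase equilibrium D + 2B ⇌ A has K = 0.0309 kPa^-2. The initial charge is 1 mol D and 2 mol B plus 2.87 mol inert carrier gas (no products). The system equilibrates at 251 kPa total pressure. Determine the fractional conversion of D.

X = 0.876

Basis: 1 mol D initially; let X = conversion of D. Extent ξ = X.
Mole table: n_D = 1 − X; n_B = 2 − 2X; n_A = X; n_I = 2.87 (inert).
Total moles n_T = 5.87 − 2X.
Mole fractions y_i = n_i/n_T; K = p_A / (p_D p_B^2) with p_i = y_i·P.
This yields a degree-3 equation in X; solving on (0,1), X = 0.876.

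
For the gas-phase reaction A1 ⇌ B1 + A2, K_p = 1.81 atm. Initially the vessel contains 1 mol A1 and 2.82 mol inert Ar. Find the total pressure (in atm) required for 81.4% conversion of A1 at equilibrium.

Basis: 1 mol A1 initially; let X = conversion of A1. Extent ξ = X.
Species balance: n_A1 = 1 − X; n_B1 = X; n_A2 = X; n_I = 2.82 (inert).
Summing: n_T = 3.82 + X.
K_p = p_B1 p_A2 / (p_A1) with p_i = (n_i/n_T)·P.
At X = 0.814: the mole-fraction product g(X) = Π y_i^ν_i = 0.7687. Since K_p = g(X)·P^{1}, P = (K_p/g)^(1/1) = (1.81/0.7687)^(1/1) = 2.35 atm.

P = 2.35 atm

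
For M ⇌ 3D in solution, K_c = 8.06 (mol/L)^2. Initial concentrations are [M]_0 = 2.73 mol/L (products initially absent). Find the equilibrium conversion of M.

Let X = conversion of M; extent ξ = 2.73·X mol/L.
Concentrations: [M] = 2.73 − 2.73X; [D] = 8.19X.
K_c = [D]^3 / ([M]).
Setting equal to 8.06 and solving for X on (0,1) gives X = 0.303.

X = 0.303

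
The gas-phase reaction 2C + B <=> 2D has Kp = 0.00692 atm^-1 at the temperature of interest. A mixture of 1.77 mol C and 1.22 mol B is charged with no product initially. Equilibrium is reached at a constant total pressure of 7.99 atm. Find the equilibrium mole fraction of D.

y_D = 0.078

Let X = conversion of C (basis 1.77 mol C); extent of reaction ξ = 0.885X.
At extent ξ: n_C = 1.77 − 1.77X; n_B = 1.22 − 0.885X; n_D = 1.77X.
Summing: n_T = 2.99 − 0.885X.
Mole fractions y_i = n_i/n_T; Kp = p_D^2 / (p_C^2 p_B) with p_i = y_i·P.
Equating to 0.00692 atm^-1 and solving on 0 < X < 1: X = 0.127.
Then n_D = 0.225, n_T = 2.88, so y_D = 0.078.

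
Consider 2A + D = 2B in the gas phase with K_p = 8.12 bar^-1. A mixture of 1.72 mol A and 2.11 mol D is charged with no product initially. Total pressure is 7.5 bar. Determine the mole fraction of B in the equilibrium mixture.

Basis: 1.72 mol A initially; let X = conversion of A. Extent ξ = 0.86X.
Species balance: n_A = 1.72 − 1.72X; n_D = 2.11 − 0.86X; n_B = 1.72X.
Total moles n_T = 3.83 − 0.86X.
Mole fractions y_i = n_i/n_T; K_p = p_B^2 / (p_A^2 p_D) with p_i = y_i·P.
This yields a degree-3 equation in X; solving on (0,1), X = 0.839.
Then n_B = 1.44, n_T = 3.11, so y_B = 0.464.

y_B = 0.464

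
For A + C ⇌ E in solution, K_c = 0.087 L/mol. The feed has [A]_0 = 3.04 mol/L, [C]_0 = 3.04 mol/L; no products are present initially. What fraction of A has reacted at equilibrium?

X = 0.178

Let X = conversion of A; extent ξ = 3.04·X mol/L.
Concentrations: [A] = 3.04 − 3.04X; [C] = 3.04 − 3.04X; [E] = 3.04X.
K_c = [E] / ([A] [C]).
Setting equal to 0.087 and solving for X on (0,1) gives X = 0.178.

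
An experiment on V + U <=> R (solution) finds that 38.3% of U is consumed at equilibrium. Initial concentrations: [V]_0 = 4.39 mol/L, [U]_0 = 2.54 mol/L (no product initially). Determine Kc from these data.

Kc = 0.182 L/mol

Let X = conversion of U.
Concentrations: [V] = 4.39 − 2.54X; [U] = 2.54 − 2.54X; [R] = 2.54X.
At X = 0.383: [V] = 3.42, [U] = 1.57, [R] = 0.973.
Kc = [R] / ([V] [U]) = 0.182 L/mol.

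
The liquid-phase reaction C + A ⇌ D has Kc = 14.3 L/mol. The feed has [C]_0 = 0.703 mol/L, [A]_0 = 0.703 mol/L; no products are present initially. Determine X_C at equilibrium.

X = 0.730

Let X = conversion of C; extent ξ = 0.703·X mol/L.
Concentrations: [C] = 0.703 − 0.703X; [A] = 0.703 − 0.703X; [D] = 0.703X.
Kc = [D] / ([C] [A]).
Equating to 14.3 L/mol: the physical root is X = 0.730.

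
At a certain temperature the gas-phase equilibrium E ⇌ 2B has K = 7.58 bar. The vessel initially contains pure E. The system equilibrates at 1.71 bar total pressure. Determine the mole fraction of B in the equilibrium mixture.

y_B = 0.841

Take 1 mol E as basis and let X be its fractional conversion, so ξ = X.
Species balance: n_E = 1 − X; n_B = 2X.
Total moles n_T = 1 + X.
With p_i = (n_i/n_T)P, K = p_B^2 / (p_E).
This yields a degree-2 equation in X; solving on (0,1), X = 0.725.
Then n_B = 1.45, n_T = 1.73, so y_B = 0.841.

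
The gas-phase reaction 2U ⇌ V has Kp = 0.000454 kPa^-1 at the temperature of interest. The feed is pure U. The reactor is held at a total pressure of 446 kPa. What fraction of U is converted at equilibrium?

X = 0.257

Take 1 mol U as basis and let X be its fractional conversion, so ξ = 0.5X.
Mole table: n_U = 1 − X; n_V = 0.5X.
Total moles n_T = 1 − 0.5X.
With p_i = (n_i/n_T)P, Kp = p_V / (p_U^2).
Substituting and setting equal to 0.000454 kPa^-1 gives a polynomial in X; the root in (0,1) is X = 0.257.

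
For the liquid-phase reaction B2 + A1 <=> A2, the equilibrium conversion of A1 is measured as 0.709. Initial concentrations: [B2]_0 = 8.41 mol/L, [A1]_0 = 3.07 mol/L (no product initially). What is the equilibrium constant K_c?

Let X = conversion of A1.
Concentrations: [B2] = 8.41 − 3.07X; [A1] = 3.07 − 3.07X; [A2] = 3.07X.
At X = 0.709: [B2] = 6.23, [A1] = 0.893, [A2] = 2.18.
K_c = [A2] / ([B2] [A1]) = 0.391 L/mol.

K_c = 0.391 L/mol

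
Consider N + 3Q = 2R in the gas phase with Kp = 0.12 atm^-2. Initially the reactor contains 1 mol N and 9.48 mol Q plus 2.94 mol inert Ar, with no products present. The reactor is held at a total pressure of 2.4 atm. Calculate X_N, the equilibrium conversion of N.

Take 1 mol N as basis and let X be its fractional conversion, so ξ = X.
At extent ξ: n_N = 1 − X; n_Q = 9.48 − 3X; n_R = 2X; n_I = 2.94 (inert).
Summing: n_T = 13.4 − 2X.
Mole fractions y_i = n_i/n_T; Kp = p_R^2 / (p_N p_Q^3) with p_i = y_i·P.
This yields a degree-4 equation in X; solving on (0,1), X = 0.519.

X = 0.519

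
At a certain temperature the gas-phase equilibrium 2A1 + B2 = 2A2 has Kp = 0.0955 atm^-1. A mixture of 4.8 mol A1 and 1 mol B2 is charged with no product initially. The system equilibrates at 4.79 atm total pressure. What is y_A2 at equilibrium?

Let X = conversion of B2 (basis 1 mol B2); extent of reaction ξ = X.
Moles: n_A1 = 4.8 − 2X; n_B2 = 1 − X; n_A2 = 2X.
n_T = Σnᵢ = 5.8 − X.
y_i = n_i/n_T, p_i = y_i·P. Kp = p_A2^2 / (p_A1^2 p_B2).
Substituting and setting equal to 0.0955 atm^-1 gives a polynomial in X; the root in (0,1) is X = 0.433.
Then n_A2 = 0.865, n_T = 5.37, so y_A2 = 0.161.

y_A2 = 0.161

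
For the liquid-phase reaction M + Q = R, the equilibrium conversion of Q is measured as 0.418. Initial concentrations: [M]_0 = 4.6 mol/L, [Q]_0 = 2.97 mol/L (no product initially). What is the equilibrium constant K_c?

Let X = conversion of Q.
Concentrations: [M] = 4.6 − 2.97X; [Q] = 2.97 − 2.97X; [R] = 2.97X.
At X = 0.418: [M] = 3.36, [Q] = 1.73, [R] = 1.24.
K_c = [R] / ([M] [Q]) = 0.214 L/mol.

K_c = 0.214 L/mol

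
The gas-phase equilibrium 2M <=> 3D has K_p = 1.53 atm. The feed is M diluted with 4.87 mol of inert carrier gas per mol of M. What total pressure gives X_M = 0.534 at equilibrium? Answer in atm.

Let X = conversion of M (basis 1 mol M); extent of reaction ξ = 0.5X.
Moles: n_M = 1 − X; n_D = 1.5X; n_I = 4.87 (inert).
Total moles n_T = 5.87 + 0.5X.
K_p = p_D^3 / (p_M^2) with p_i = (n_i/n_T)·P.
At X = 0.534: the mole-fraction product g(X) = Π y_i^ν_i = 0.3856. Since K_p = g(X)·P^{1}, P = (K_p/g)^(1/1) = (1.53/0.3856)^(1/1) = 3.97 atm.

P = 3.97 atm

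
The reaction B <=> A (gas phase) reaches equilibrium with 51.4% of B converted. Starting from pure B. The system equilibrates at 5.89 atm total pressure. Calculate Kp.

Basis: 1 mol B initially; let X = conversion of B. Extent ξ = X.
Species balance: n_B = 1 − X; n_A = X.
n_T stays at 1 (no change in mole number).
At X = 0.514: n_B = 0.486, n_A = 0.514, n_T = 1.
p_i = (n_i/n_T)·P. Kp = p_A / (p_B) = 1.06.

Kp = 1.06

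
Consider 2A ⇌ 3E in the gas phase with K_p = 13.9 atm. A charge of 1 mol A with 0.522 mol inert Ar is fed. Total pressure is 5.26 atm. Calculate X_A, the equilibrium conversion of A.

X = 0.606

Basis: 1 mol A initially; let X = conversion of A. Extent ξ = 0.5X.
At extent ξ: n_A = 1 − X; n_E = 1.5X; n_I = 0.522 (inert).
Total moles n_T = 1.52 + 0.5X.
y_i = n_i/n_T, p_i = y_i·P. K_p = p_E^3 / (p_A^2).
This yields a degree-3 equation in X; solving on (0,1), X = 0.606.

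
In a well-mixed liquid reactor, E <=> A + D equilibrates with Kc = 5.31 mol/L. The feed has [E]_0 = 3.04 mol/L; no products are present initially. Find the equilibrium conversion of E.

Let X = conversion of E; extent ξ = 3.04·X mol/L.
Concentrations: [E] = 3.04 − 3.04X; [A] = 3.04X; [D] = 3.04X.
Kc = [A] [D] / ([E]).
Setting equal to 5.31 and solving for X on (0,1) gives X = 0.711.

X = 0.711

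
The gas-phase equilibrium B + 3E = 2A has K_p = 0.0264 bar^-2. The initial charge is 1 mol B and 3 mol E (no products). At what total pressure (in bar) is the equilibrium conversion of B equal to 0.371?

Take 1 mol B as basis and let X be its fractional conversion, so ξ = X.
Moles: n_B = 1 − X; n_E = 3 − 3X; n_A = 2X.
Total moles n_T = 4 − 2X.
K_p = p_A^2 / (p_B p_E^3) with p_i = (n_i/n_T)·P.
At X = 0.371: the mole-fraction product g(X) = Π y_i^ν_i = 1.383. Since K_p = g(X)·P^{-2}, P = (g/K_p)^(1/2) = (1.383/0.0264)^(1/2) = 7.24 bar.

P = 7.24 bar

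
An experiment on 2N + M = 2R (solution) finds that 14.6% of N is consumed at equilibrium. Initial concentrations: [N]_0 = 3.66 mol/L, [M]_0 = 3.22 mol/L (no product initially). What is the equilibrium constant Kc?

Kc = 0.0099 L/mol

Let X = conversion of N.
Concentrations: [N] = 3.66 − 3.66X; [M] = 3.22 − 1.83X; [R] = 3.66X.
At X = 0.146: [N] = 3.13, [M] = 2.95, [R] = 0.534.
Kc = [R]^2 / ([N]^2 [M]) = 0.0099 L/mol.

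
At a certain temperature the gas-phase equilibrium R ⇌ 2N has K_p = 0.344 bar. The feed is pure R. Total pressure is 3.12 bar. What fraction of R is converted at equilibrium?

X = 0.164

Let X = conversion of R (basis 1 mol R); extent of reaction ξ = X.
At extent ξ: n_R = 1 − X; n_N = 2X.
n_T = Σnᵢ = 1 + X.
Mole fractions y_i = n_i/n_T; K_p = p_N^2 / (p_R) with p_i = y_i·P.
Substituting and setting equal to 0.344 bar gives a polynomial in X; the root in (0,1) is X = 0.164.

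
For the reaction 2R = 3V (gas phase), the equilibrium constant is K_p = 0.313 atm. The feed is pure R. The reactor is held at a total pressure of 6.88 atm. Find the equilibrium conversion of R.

Basis: 1 mol R initially; let X = conversion of R. Extent ξ = 0.5X.
At extent ξ: n_R = 1 − X; n_V = 1.5X.
Summing: n_T = 1 + 0.5X.
y_i = n_i/n_T, p_i = y_i·P. K_p = p_V^3 / (p_R^2).
Equating to 0.313 atm and solving on 0 < X < 1: X = 0.210.

X = 0.210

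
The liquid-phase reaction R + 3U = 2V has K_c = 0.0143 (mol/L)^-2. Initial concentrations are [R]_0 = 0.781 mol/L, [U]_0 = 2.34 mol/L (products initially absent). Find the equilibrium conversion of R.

X = 0.168

Let X = conversion of R; extent ξ = 0.781·X mol/L.
Concentrations: [R] = 0.781 − 0.781X; [U] = 2.34 − 2.34X; [V] = 1.56X.
K_c = [V]^2 / ([R] [U]^3).
Solving K_c = 0.0143 for X ∈ (0,1): X = 0.168.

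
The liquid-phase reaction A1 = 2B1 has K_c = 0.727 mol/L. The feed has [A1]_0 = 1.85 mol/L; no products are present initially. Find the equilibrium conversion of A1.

Let X = conversion of A1; extent ξ = 1.85·X mol/L.
Concentrations: [A1] = 1.85 − 1.85X; [B1] = 3.7X.
K_c = [B1]^2 / ([A1]).
This equals 0.727 at X = 0.268 (the root in 0 < X < 1).

X = 0.268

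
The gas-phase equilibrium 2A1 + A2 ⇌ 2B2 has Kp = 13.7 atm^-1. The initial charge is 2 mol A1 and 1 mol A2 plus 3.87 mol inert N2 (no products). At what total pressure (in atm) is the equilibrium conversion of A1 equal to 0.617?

Basis: 2 mol A1 initially; let X = conversion of A1. Extent ξ = X.
At extent ξ: n_A1 = 2 − 2X; n_A2 = 1 − X; n_B2 = 2X; n_I = 3.87 (inert).
Summing: n_T = 6.87 − X.
Kp = p_B2^2 / (p_A1^2 p_A2) with p_i = (n_i/n_T)·P.
At X = 0.617: the mole-fraction product g(X) = Π y_i^ν_i = 42.37. Since Kp = g(X)·P^{-1}, P = (g/Kp)^(1/1) = (42.37/13.7)^(1/1) = 3.09 atm.

P = 3.09 atm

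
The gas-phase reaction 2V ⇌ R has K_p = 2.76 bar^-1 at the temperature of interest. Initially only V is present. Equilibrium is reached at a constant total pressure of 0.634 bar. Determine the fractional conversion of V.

Let X = conversion of V (basis 1 mol V); extent of reaction ξ = 0.5X.
Mole table: n_V = 1 − X; n_R = 0.5X.
Total moles n_T = 1 − 0.5X.
Mole fractions y_i = n_i/n_T; K_p = p_R / (p_V^2) with p_i = y_i·P.
This yields a degree-2 equation in X; solving on (0,1), X = 0.646.

X = 0.646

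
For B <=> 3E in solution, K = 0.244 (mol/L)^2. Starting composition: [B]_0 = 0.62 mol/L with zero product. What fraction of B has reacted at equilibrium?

Let X = conversion of B; extent ξ = 0.62·X mol/L.
Concentrations: [B] = 0.62 − 0.62X; [E] = 1.86X.
K = [E]^3 / ([B]).
This equals 0.244 at X = 0.259 (the root in 0 < X < 1).

X = 0.259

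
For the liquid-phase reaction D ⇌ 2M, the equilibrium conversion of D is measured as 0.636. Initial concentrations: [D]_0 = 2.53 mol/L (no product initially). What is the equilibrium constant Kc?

Let X = conversion of D.
Concentrations: [D] = 2.53 − 2.53X; [M] = 5.06X.
At X = 0.636: [D] = 0.921, [M] = 3.22.
Kc = [M]^2 / ([D]) = 11.2 mol/L.

Kc = 11.2 mol/L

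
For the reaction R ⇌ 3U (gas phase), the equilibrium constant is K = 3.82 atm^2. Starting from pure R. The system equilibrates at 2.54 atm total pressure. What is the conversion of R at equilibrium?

X = 0.345

Basis: 1 mol R initially; let X = conversion of R. Extent ξ = X.
Species balance: n_R = 1 − X; n_U = 3X.
n_T = Σnᵢ = 1 + 2X.
Mole fractions y_i = n_i/n_T; K = p_U^3 / (p_R) with p_i = y_i·P.
Setting this equal to 3.82 atm^2 and taking the physical root (0 < X < 1) gives X = 0.345.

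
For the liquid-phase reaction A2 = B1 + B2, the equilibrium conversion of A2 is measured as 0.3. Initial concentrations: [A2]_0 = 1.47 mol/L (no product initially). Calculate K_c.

Let X = conversion of A2.
Concentrations: [A2] = 1.47 − 1.47X; [B1] = 1.47X; [B2] = 1.47X.
At X = 0.3: [A2] = 1.03, [B1] = 0.441, [B2] = 0.441.
K_c = [B1] [B2] / ([A2]) = 0.189 mol/L.

K_c = 0.189 mol/L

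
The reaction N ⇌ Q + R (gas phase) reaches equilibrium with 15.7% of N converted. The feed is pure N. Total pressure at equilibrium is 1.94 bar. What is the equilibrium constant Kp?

Kp = 0.049 bar

Take 1 mol N as basis and let X be its fractional conversion, so ξ = X.
Moles: n_N = 1 − X; n_Q = X; n_R = X.
Total moles n_T = 1 + X.
At X = 0.157: n_N = 0.843, n_Q = 0.157, n_R = 0.157, n_T = 1.16.
p_i = (n_i/n_T)·P. Kp = p_Q p_R / (p_N) = 0.049 bar.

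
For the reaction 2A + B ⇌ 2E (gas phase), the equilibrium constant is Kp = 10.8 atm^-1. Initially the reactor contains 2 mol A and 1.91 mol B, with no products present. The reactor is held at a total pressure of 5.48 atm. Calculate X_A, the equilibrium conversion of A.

X = 0.820

Let X = conversion of A (basis 2 mol A); extent of reaction ξ = X.
Moles: n_A = 2 − 2X; n_B = 1.91 − X; n_E = 2X.
Total moles n_T = 3.91 − X.
With p_i = (n_i/n_T)P, Kp = p_E^2 / (p_A^2 p_B).
Substituting and setting equal to 10.8 atm^-1 gives a polynomial in X; the root in (0,1) is X = 0.820.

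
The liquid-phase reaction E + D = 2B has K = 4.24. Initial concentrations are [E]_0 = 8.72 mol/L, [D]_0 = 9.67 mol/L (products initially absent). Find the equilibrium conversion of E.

X = 0.533

Let X = conversion of E; extent ξ = 8.72·X mol/L.
Concentrations: [E] = 8.72 − 8.72X; [D] = 9.67 − 8.72X; [B] = 17.4X.
K = [B]^2 / ([E] [D]).
Solving K = 4.24 for X ∈ (0,1): X = 0.533.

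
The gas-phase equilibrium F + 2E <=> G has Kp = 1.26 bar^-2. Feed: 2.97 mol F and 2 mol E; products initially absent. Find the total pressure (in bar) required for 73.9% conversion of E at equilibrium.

P = 3.43 bar

Basis: 2 mol E initially; let X = conversion of E. Extent ξ = X.
At extent ξ: n_F = 2.97 − X; n_E = 2 − 2X; n_G = X.
Total moles n_T = 4.97 − 2X.
Kp = p_G / (p_F p_E^2) with p_i = (n_i/n_T)·P.
At X = 0.739: the mole-fraction product g(X) = Π y_i^ν_i = 14.82. Since Kp = g(X)·P^{-2}, P = (g/Kp)^(1/2) = (14.82/1.26)^(1/2) = 3.43 bar.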